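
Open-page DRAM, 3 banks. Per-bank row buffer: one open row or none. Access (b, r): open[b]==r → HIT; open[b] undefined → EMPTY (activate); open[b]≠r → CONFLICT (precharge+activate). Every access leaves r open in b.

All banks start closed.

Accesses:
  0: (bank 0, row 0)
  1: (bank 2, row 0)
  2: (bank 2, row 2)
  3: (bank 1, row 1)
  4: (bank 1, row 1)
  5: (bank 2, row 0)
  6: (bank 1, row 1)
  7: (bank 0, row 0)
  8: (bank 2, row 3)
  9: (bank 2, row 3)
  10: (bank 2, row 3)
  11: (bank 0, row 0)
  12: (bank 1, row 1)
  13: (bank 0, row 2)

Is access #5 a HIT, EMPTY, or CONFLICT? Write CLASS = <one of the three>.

#0 (0,0) E
#1 (2,0) E
#2 (2,2) C  (was 0)
#3 (1,1) E
#4 (1,1) H  (was 1)
#5 (2,0) C  (was 2)
#6 (1,1) H  (was 1)
#7 (0,0) H  (was 0)
#8 (2,3) C  (was 0)
#9 (2,3) H  (was 3)
#10 (2,3) H  (was 3)
#11 (0,0) H  (was 0)
#12 (1,1) H  (was 1)
#13 (0,2) C  (was 0)

CLASS = CONFLICT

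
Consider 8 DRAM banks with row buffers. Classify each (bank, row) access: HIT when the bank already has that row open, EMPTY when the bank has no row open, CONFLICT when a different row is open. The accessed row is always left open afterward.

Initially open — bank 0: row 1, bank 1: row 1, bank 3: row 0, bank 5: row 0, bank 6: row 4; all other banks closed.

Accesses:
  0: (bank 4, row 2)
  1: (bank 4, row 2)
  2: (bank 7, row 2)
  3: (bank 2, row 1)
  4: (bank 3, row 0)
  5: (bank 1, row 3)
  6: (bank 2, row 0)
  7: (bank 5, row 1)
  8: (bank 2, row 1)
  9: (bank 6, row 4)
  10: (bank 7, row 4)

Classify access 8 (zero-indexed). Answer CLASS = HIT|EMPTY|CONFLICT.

0: bank 4 row 2 — prev None → EMPTY
1: bank 4 row 2 — prev 2 → HIT
2: bank 7 row 2 — prev None → EMPTY
3: bank 2 row 1 — prev None → EMPTY
4: bank 3 row 0 — prev 0 → HIT
5: bank 1 row 3 — prev 1 → CONFLICT
6: bank 2 row 0 — prev 1 → CONFLICT
7: bank 5 row 1 — prev 0 → CONFLICT
8: bank 2 row 1 — prev 0 → CONFLICT
9: bank 6 row 4 — prev 4 → HIT
10: bank 7 row 4 — prev 2 → CONFLICT

CLASS = CONFLICT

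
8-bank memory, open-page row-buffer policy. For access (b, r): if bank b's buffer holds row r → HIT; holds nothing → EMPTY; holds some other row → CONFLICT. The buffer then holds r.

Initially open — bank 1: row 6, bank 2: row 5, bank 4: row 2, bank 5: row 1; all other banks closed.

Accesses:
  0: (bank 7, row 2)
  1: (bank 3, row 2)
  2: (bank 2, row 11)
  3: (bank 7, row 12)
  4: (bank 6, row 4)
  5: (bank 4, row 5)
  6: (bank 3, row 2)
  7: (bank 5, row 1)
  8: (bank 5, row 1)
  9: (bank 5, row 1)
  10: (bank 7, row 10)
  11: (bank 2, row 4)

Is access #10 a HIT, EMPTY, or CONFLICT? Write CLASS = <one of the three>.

CLASS = CONFLICT

step 0: bank7 None->2 [EMPTY]
step 1: bank3 None->2 [EMPTY]
step 2: bank2 5->11 [CONFLICT]
step 3: bank7 2->12 [CONFLICT]
step 4: bank6 None->4 [EMPTY]
step 5: bank4 2->5 [CONFLICT]
step 6: bank3 2->2 [HIT]
step 7: bank5 1->1 [HIT]
step 8: bank5 1->1 [HIT]
step 9: bank5 1->1 [HIT]
step 10: bank7 12->10 [CONFLICT]
step 11: bank2 11->4 [CONFLICT]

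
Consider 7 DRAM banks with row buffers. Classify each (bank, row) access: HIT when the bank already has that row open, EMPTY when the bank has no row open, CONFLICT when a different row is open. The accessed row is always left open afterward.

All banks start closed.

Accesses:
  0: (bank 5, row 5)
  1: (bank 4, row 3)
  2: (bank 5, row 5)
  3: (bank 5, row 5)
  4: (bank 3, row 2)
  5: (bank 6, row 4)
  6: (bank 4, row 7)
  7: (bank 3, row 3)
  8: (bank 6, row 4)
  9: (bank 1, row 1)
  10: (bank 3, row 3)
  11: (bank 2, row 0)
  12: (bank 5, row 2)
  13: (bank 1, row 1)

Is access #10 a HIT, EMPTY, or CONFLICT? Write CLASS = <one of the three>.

CLASS = HIT

0: bank 5 row 5 — prev None → EMPTY
1: bank 4 row 3 — prev None → EMPTY
2: bank 5 row 5 — prev 5 → HIT
3: bank 5 row 5 — prev 5 → HIT
4: bank 3 row 2 — prev None → EMPTY
5: bank 6 row 4 — prev None → EMPTY
6: bank 4 row 7 — prev 3 → CONFLICT
7: bank 3 row 3 — prev 2 → CONFLICT
8: bank 6 row 4 — prev 4 → HIT
9: bank 1 row 1 — prev None → EMPTY
10: bank 3 row 3 — prev 3 → HIT
11: bank 2 row 0 — prev None → EMPTY
12: bank 5 row 2 — prev 5 → CONFLICT
13: bank 1 row 1 — prev 1 → HIT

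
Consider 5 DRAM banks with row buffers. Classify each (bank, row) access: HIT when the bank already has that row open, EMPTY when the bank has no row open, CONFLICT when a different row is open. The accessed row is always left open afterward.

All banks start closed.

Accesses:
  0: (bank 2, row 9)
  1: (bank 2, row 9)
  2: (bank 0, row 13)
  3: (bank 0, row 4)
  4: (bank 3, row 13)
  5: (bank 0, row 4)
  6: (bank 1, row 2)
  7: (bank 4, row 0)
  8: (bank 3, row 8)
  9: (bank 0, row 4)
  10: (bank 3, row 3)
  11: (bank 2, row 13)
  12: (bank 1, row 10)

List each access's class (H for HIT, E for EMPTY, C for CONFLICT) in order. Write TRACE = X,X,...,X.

TRACE = E,H,E,C,E,H,E,E,C,H,C,C,C

  [0] b2 r9: no row ⇒ E
  [1] b2 r9: had r9 ⇒ H
  [2] b0 r13: no row ⇒ E
  [3] b0 r4: had r13 ⇒ C
  [4] b3 r13: no row ⇒ E
  [5] b0 r4: had r4 ⇒ H
  [6] b1 r2: no row ⇒ E
  [7] b4 r0: no row ⇒ E
  [8] b3 r8: had r13 ⇒ C
  [9] b0 r4: had r4 ⇒ H
  [10] b3 r3: had r8 ⇒ C
  [11] b2 r13: had r9 ⇒ C
  [12] b1 r10: had r2 ⇒ C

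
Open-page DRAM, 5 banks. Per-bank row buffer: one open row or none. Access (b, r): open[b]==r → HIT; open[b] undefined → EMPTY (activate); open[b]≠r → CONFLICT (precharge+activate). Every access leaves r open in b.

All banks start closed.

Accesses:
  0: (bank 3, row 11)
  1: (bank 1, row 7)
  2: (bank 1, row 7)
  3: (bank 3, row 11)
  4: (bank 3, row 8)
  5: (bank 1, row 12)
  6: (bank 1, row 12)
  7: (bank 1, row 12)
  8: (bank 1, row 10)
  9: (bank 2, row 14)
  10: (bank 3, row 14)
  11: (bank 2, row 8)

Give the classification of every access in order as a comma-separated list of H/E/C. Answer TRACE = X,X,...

TRACE = E,E,H,H,C,C,H,H,C,E,C,C

0: bank 3 row 11 — prev None → EMPTY
1: bank 1 row 7 — prev None → EMPTY
2: bank 1 row 7 — prev 7 → HIT
3: bank 3 row 11 — prev 11 → HIT
4: bank 3 row 8 — prev 11 → CONFLICT
5: bank 1 row 12 — prev 7 → CONFLICT
6: bank 1 row 12 — prev 12 → HIT
7: bank 1 row 12 — prev 12 → HIT
8: bank 1 row 10 — prev 12 → CONFLICT
9: bank 2 row 14 — prev None → EMPTY
10: bank 3 row 14 — prev 8 → CONFLICT
11: bank 2 row 8 — prev 14 → CONFLICT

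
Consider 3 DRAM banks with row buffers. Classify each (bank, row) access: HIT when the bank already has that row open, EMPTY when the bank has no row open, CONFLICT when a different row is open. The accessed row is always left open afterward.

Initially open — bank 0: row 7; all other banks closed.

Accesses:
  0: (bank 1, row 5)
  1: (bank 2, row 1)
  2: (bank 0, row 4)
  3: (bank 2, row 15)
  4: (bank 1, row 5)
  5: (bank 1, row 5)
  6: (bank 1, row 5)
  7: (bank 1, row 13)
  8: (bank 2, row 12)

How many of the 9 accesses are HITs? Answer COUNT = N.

  [0] b1 r5: no row ⇒ E
  [1] b2 r1: no row ⇒ E
  [2] b0 r4: had r7 ⇒ C
  [3] b2 r15: had r1 ⇒ C
  [4] b1 r5: had r5 ⇒ H
  [5] b1 r5: had r5 ⇒ H
  [6] b1 r5: had r5 ⇒ H
  [7] b1 r13: had r5 ⇒ C
  [8] b2 r12: had r15 ⇒ C

COUNT = 3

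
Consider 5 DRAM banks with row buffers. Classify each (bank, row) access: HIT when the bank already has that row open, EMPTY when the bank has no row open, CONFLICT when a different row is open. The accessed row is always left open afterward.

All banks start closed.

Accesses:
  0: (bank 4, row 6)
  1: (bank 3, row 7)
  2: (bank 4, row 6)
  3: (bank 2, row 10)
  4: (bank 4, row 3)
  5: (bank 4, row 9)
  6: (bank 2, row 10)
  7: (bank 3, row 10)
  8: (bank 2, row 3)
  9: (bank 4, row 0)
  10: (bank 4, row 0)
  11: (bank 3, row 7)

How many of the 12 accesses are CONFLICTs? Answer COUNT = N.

  [0] b4 r6: no row ⇒ E
  [1] b3 r7: no row ⇒ E
  [2] b4 r6: had r6 ⇒ H
  [3] b2 r10: no row ⇒ E
  [4] b4 r3: had r6 ⇒ C
  [5] b4 r9: had r3 ⇒ C
  [6] b2 r10: had r10 ⇒ H
  [7] b3 r10: had r7 ⇒ C
  [8] b2 r3: had r10 ⇒ C
  [9] b4 r0: had r9 ⇒ C
  [10] b4 r0: had r0 ⇒ H
  [11] b3 r7: had r10 ⇒ C

COUNT = 6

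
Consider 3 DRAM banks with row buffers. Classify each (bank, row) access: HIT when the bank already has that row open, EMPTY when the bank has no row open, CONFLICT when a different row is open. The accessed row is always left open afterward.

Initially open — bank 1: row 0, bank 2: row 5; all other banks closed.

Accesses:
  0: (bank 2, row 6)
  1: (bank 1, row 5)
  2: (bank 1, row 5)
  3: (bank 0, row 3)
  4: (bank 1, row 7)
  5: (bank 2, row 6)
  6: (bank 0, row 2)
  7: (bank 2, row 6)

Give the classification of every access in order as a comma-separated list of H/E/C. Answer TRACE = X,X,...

TRACE = C,C,H,E,C,H,C,H

0: bank 2 row 6 — prev 5 → CONFLICT
1: bank 1 row 5 — prev 0 → CONFLICT
2: bank 1 row 5 — prev 5 → HIT
3: bank 0 row 3 — prev None → EMPTY
4: bank 1 row 7 — prev 5 → CONFLICT
5: bank 2 row 6 — prev 6 → HIT
6: bank 0 row 2 — prev 3 → CONFLICT
7: bank 2 row 6 — prev 6 → HIT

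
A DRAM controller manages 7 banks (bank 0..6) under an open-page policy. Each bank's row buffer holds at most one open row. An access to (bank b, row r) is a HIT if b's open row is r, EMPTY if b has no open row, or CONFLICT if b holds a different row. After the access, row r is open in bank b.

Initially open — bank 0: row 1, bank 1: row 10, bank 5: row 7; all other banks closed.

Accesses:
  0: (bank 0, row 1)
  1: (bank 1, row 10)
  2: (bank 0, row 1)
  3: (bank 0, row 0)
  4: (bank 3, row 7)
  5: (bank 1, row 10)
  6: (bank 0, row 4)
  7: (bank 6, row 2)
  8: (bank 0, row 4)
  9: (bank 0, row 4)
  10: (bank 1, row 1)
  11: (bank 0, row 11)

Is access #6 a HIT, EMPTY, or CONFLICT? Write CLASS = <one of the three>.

0: bank 0 row 1 — prev 1 → HIT
1: bank 1 row 10 — prev 10 → HIT
2: bank 0 row 1 — prev 1 → HIT
3: bank 0 row 0 — prev 1 → CONFLICT
4: bank 3 row 7 — prev None → EMPTY
5: bank 1 row 10 — prev 10 → HIT
6: bank 0 row 4 — prev 0 → CONFLICT
7: bank 6 row 2 — prev None → EMPTY
8: bank 0 row 4 — prev 4 → HIT
9: bank 0 row 4 — prev 4 → HIT
10: bank 1 row 1 — prev 10 → CONFLICT
11: bank 0 row 11 — prev 4 → CONFLICT

CLASS = CONFLICT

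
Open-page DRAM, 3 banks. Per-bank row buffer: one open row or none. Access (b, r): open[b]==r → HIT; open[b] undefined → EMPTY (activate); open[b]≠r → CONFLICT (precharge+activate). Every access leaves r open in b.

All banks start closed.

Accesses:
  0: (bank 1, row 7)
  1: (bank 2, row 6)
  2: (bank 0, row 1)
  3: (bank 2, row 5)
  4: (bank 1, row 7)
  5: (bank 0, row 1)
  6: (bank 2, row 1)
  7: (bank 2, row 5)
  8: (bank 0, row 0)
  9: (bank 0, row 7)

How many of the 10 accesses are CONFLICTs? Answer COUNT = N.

#0 (1,7) E
#1 (2,6) E
#2 (0,1) E
#3 (2,5) C  (was 6)
#4 (1,7) H  (was 7)
#5 (0,1) H  (was 1)
#6 (2,1) C  (was 5)
#7 (2,5) C  (was 1)
#8 (0,0) C  (was 1)
#9 (0,7) C  (was 0)

COUNT = 5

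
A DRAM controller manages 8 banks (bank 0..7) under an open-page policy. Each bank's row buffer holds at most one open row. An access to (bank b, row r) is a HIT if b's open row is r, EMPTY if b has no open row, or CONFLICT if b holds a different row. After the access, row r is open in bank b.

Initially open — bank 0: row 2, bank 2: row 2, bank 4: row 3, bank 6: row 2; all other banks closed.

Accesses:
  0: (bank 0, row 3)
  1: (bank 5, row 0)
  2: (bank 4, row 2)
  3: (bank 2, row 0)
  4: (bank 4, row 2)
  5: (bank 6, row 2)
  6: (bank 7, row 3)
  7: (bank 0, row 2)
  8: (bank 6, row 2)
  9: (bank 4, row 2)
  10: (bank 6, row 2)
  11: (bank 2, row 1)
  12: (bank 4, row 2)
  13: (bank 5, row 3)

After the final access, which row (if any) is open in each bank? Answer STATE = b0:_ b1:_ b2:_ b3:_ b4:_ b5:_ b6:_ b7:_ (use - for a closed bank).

0: bank 0 row 3 — prev 2 → CONFLICT
1: bank 5 row 0 — prev None → EMPTY
2: bank 4 row 2 — prev 3 → CONFLICT
3: bank 2 row 0 — prev 2 → CONFLICT
4: bank 4 row 2 — prev 2 → HIT
5: bank 6 row 2 — prev 2 → HIT
6: bank 7 row 3 — prev None → EMPTY
7: bank 0 row 2 — prev 3 → CONFLICT
8: bank 6 row 2 — prev 2 → HIT
9: bank 4 row 2 — prev 2 → HIT
10: bank 6 row 2 — prev 2 → HIT
11: bank 2 row 1 — prev 0 → CONFLICT
12: bank 4 row 2 — prev 2 → HIT
13: bank 5 row 3 — prev 0 → CONFLICT

STATE = b0:2 b1:- b2:1 b3:- b4:2 b5:3 b6:2 b7:3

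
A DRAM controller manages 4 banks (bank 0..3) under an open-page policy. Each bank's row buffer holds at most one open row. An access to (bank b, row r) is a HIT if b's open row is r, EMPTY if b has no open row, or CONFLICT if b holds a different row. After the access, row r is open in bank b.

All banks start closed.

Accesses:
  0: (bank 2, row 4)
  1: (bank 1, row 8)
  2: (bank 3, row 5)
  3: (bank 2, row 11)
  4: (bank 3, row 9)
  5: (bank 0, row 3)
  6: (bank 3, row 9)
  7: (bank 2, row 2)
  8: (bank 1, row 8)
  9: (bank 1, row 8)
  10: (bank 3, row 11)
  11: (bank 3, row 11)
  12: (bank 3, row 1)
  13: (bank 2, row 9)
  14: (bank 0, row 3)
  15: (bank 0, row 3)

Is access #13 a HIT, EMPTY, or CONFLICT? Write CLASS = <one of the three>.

#0 (2,4) E
#1 (1,8) E
#2 (3,5) E
#3 (2,11) C  (was 4)
#4 (3,9) C  (was 5)
#5 (0,3) E
#6 (3,9) H  (was 9)
#7 (2,2) C  (was 11)
#8 (1,8) H  (was 8)
#9 (1,8) H  (was 8)
#10 (3,11) C  (was 9)
#11 (3,11) H  (was 11)
#12 (3,1) C  (was 11)
#13 (2,9) C  (was 2)
#14 (0,3) H  (was 3)
#15 (0,3) H  (was 3)

CLASS = CONFLICT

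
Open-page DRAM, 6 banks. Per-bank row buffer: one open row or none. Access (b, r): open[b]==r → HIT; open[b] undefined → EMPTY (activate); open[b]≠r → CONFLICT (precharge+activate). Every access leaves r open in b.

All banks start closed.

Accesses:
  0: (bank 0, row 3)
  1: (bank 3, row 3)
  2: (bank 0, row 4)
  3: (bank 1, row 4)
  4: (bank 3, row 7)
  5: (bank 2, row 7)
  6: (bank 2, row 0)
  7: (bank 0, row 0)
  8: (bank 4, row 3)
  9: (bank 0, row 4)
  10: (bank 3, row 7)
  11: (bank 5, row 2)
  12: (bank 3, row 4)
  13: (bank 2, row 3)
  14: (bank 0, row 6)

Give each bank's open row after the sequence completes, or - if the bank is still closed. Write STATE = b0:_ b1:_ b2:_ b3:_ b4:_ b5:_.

#0 (0,3) E
#1 (3,3) E
#2 (0,4) C  (was 3)
#3 (1,4) E
#4 (3,7) C  (was 3)
#5 (2,7) E
#6 (2,0) C  (was 7)
#7 (0,0) C  (was 4)
#8 (4,3) E
#9 (0,4) C  (was 0)
#10 (3,7) H  (was 7)
#11 (5,2) E
#12 (3,4) C  (was 7)
#13 (2,3) C  (was 0)
#14 (0,6) C  (was 4)

STATE = b0:6 b1:4 b2:3 b3:4 b4:3 b5:2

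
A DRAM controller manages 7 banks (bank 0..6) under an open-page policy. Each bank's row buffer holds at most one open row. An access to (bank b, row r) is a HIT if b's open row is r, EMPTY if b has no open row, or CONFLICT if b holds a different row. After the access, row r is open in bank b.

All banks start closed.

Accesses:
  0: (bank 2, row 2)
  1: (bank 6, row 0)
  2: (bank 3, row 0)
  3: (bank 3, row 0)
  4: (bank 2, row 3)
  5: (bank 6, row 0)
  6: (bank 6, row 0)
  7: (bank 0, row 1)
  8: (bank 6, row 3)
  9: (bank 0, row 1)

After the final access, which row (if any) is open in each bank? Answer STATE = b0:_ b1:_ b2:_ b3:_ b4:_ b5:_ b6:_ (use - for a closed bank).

STATE = b0:1 b1:- b2:3 b3:0 b4:- b5:- b6:3

step 0: bank2 None->2 [EMPTY]
step 1: bank6 None->0 [EMPTY]
step 2: bank3 None->0 [EMPTY]
step 3: bank3 0->0 [HIT]
step 4: bank2 2->3 [CONFLICT]
step 5: bank6 0->0 [HIT]
step 6: bank6 0->0 [HIT]
step 7: bank0 None->1 [EMPTY]
step 8: bank6 0->3 [CONFLICT]
step 9: bank0 1->1 [HIT]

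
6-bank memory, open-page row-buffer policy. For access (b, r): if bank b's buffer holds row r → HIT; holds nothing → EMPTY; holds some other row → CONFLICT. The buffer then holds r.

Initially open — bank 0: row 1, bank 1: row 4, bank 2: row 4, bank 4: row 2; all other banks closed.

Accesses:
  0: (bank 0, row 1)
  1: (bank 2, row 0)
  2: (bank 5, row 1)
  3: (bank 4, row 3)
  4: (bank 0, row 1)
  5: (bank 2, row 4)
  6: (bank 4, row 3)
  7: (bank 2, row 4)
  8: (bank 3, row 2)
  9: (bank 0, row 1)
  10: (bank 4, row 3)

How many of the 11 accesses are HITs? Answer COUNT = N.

COUNT = 6

0: bank 0 row 1 — prev 1 → HIT
1: bank 2 row 0 — prev 4 → CONFLICT
2: bank 5 row 1 — prev None → EMPTY
3: bank 4 row 3 — prev 2 → CONFLICT
4: bank 0 row 1 — prev 1 → HIT
5: bank 2 row 4 — prev 0 → CONFLICT
6: bank 4 row 3 — prev 3 → HIT
7: bank 2 row 4 — prev 4 → HIT
8: bank 3 row 2 — prev None → EMPTY
9: bank 0 row 1 — prev 1 → HIT
10: bank 4 row 3 — prev 3 → HIT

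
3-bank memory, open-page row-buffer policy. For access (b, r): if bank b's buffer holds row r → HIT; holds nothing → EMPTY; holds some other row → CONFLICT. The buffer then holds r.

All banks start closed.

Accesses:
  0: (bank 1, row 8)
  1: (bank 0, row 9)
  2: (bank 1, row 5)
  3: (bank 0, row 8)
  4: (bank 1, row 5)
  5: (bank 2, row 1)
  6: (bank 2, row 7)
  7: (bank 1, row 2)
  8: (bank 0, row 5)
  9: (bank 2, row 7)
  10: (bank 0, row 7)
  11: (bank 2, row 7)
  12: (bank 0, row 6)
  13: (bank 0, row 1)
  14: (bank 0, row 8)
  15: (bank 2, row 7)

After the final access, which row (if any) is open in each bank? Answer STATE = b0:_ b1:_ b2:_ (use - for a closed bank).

STATE = b0:8 b1:2 b2:7

step 0: bank1 None->8 [EMPTY]
step 1: bank0 None->9 [EMPTY]
step 2: bank1 8->5 [CONFLICT]
step 3: bank0 9->8 [CONFLICT]
step 4: bank1 5->5 [HIT]
step 5: bank2 None->1 [EMPTY]
step 6: bank2 1->7 [CONFLICT]
step 7: bank1 5->2 [CONFLICT]
step 8: bank0 8->5 [CONFLICT]
step 9: bank2 7->7 [HIT]
step 10: bank0 5->7 [CONFLICT]
step 11: bank2 7->7 [HIT]
step 12: bank0 7->6 [CONFLICT]
step 13: bank0 6->1 [CONFLICT]
step 14: bank0 1->8 [CONFLICT]
step 15: bank2 7->7 [HIT]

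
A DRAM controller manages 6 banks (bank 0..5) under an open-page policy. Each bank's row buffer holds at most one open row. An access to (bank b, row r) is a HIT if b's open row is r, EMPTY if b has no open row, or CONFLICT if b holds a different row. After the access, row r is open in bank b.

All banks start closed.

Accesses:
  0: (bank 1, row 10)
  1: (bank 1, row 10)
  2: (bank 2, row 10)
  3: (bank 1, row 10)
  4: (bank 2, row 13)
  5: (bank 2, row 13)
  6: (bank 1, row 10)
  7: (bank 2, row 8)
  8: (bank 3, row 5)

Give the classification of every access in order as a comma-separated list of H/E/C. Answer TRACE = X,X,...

step 0: bank1 None->10 [EMPTY]
step 1: bank1 10->10 [HIT]
step 2: bank2 None->10 [EMPTY]
step 3: bank1 10->10 [HIT]
step 4: bank2 10->13 [CONFLICT]
step 5: bank2 13->13 [HIT]
step 6: bank1 10->10 [HIT]
step 7: bank2 13->8 [CONFLICT]
step 8: bank3 None->5 [EMPTY]

TRACE = E,H,E,H,C,H,H,C,E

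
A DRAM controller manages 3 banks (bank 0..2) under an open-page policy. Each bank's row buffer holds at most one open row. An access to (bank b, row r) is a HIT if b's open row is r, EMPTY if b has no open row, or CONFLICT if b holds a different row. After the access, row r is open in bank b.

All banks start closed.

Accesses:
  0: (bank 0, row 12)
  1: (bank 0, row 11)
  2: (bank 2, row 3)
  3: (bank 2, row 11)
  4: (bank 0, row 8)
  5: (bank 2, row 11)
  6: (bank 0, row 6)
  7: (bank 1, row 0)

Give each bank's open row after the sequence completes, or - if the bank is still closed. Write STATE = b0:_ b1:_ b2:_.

STATE = b0:6 b1:0 b2:11

step 0: bank0 None->12 [EMPTY]
step 1: bank0 12->11 [CONFLICT]
step 2: bank2 None->3 [EMPTY]
step 3: bank2 3->11 [CONFLICT]
step 4: bank0 11->8 [CONFLICT]
step 5: bank2 11->11 [HIT]
step 6: bank0 8->6 [CONFLICT]
step 7: bank1 None->0 [EMPTY]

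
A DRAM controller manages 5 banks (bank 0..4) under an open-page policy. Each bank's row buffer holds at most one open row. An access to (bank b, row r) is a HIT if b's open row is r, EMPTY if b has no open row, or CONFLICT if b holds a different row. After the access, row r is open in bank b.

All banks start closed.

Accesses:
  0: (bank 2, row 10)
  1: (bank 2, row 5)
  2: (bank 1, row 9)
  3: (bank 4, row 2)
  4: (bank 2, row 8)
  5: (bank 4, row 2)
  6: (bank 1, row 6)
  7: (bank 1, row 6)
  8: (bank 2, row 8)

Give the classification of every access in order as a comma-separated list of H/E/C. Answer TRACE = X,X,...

0: bank 2 row 10 — prev None → EMPTY
1: bank 2 row 5 — prev 10 → CONFLICT
2: bank 1 row 9 — prev None → EMPTY
3: bank 4 row 2 — prev None → EMPTY
4: bank 2 row 8 — prev 5 → CONFLICT
5: bank 4 row 2 — prev 2 → HIT
6: bank 1 row 6 — prev 9 → CONFLICT
7: bank 1 row 6 — prev 6 → HIT
8: bank 2 row 8 — prev 8 → HIT

TRACE = E,C,E,E,C,H,C,H,H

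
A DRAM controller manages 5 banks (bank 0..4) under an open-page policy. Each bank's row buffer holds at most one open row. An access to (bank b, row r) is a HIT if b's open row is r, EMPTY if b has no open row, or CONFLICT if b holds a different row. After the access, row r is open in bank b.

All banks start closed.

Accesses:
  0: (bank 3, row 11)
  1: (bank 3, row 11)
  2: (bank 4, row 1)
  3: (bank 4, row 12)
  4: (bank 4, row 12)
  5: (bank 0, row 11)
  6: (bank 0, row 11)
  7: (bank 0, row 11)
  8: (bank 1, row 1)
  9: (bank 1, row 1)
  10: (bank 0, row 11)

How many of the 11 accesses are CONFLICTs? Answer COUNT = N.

COUNT = 1

#0 (3,11) E
#1 (3,11) H  (was 11)
#2 (4,1) E
#3 (4,12) C  (was 1)
#4 (4,12) H  (was 12)
#5 (0,11) E
#6 (0,11) H  (was 11)
#7 (0,11) H  (was 11)
#8 (1,1) E
#9 (1,1) H  (was 1)
#10 (0,11) H  (was 11)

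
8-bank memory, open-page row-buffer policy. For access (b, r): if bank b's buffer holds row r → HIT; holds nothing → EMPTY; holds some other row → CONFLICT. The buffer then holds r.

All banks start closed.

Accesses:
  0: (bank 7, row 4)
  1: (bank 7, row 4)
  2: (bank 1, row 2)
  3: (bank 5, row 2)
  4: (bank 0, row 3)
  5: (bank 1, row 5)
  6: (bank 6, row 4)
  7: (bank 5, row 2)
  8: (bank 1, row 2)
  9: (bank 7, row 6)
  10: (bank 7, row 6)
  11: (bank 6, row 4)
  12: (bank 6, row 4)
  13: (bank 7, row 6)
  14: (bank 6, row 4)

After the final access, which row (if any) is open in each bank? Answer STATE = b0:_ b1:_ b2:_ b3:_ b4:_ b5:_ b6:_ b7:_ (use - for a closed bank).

step 0: bank7 None->4 [EMPTY]
step 1: bank7 4->4 [HIT]
step 2: bank1 None->2 [EMPTY]
step 3: bank5 None->2 [EMPTY]
step 4: bank0 None->3 [EMPTY]
step 5: bank1 2->5 [CONFLICT]
step 6: bank6 None->4 [EMPTY]
step 7: bank5 2->2 [HIT]
step 8: bank1 5->2 [CONFLICT]
step 9: bank7 4->6 [CONFLICT]
step 10: bank7 6->6 [HIT]
step 11: bank6 4->4 [HIT]
step 12: bank6 4->4 [HIT]
step 13: bank7 6->6 [HIT]
step 14: bank6 4->4 [HIT]

STATE = b0:3 b1:2 b2:- b3:- b4:- b5:2 b6:4 b7:6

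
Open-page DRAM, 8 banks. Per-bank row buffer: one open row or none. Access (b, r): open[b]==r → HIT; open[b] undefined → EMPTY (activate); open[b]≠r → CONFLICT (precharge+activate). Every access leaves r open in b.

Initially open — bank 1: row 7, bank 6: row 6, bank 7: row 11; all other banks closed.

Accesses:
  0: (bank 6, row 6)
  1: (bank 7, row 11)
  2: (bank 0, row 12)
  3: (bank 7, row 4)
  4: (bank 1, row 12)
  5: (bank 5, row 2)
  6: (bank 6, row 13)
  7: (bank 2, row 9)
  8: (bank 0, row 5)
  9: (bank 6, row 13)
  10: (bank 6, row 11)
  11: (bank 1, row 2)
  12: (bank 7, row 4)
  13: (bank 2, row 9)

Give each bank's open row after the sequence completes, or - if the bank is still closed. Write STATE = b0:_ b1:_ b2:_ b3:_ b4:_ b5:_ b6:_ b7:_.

STATE = b0:5 b1:2 b2:9 b3:- b4:- b5:2 b6:11 b7:4

#0 (6,6) H  (was 6)
#1 (7,11) H  (was 11)
#2 (0,12) E
#3 (7,4) C  (was 11)
#4 (1,12) C  (was 7)
#5 (5,2) E
#6 (6,13) C  (was 6)
#7 (2,9) E
#8 (0,5) C  (was 12)
#9 (6,13) H  (was 13)
#10 (6,11) C  (was 13)
#11 (1,2) C  (was 12)
#12 (7,4) H  (was 4)
#13 (2,9) H  (was 9)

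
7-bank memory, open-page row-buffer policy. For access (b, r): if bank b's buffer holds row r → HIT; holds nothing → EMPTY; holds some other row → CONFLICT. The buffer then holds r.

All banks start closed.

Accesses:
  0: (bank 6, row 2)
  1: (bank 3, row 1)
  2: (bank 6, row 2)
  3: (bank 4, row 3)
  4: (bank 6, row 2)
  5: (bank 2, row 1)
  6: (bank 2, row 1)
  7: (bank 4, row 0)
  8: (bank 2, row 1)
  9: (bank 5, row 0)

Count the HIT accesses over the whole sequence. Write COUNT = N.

  [0] b6 r2: no row ⇒ E
  [1] b3 r1: no row ⇒ E
  [2] b6 r2: had r2 ⇒ H
  [3] b4 r3: no row ⇒ E
  [4] b6 r2: had r2 ⇒ H
  [5] b2 r1: no row ⇒ E
  [6] b2 r1: had r1 ⇒ H
  [7] b4 r0: had r3 ⇒ C
  [8] b2 r1: had r1 ⇒ H
  [9] b5 r0: no row ⇒ E

COUNT = 4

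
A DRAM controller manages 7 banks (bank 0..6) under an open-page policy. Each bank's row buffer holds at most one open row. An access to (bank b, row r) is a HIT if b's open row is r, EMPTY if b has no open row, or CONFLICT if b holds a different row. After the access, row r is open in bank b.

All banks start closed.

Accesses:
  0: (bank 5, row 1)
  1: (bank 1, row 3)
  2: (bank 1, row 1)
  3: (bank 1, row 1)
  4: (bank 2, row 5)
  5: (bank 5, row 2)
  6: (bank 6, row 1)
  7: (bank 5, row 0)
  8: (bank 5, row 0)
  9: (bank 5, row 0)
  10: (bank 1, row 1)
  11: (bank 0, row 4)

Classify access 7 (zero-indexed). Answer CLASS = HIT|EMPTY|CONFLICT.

  [0] b5 r1: no row ⇒ E
  [1] b1 r3: no row ⇒ E
  [2] b1 r1: had r3 ⇒ C
  [3] b1 r1: had r1 ⇒ H
  [4] b2 r5: no row ⇒ E
  [5] b5 r2: had r1 ⇒ C
  [6] b6 r1: no row ⇒ E
  [7] b5 r0: had r2 ⇒ C
  [8] b5 r0: had r0 ⇒ H
  [9] b5 r0: had r0 ⇒ H
  [10] b1 r1: had r1 ⇒ H
  [11] b0 r4: no row ⇒ E

CLASS = CONFLICT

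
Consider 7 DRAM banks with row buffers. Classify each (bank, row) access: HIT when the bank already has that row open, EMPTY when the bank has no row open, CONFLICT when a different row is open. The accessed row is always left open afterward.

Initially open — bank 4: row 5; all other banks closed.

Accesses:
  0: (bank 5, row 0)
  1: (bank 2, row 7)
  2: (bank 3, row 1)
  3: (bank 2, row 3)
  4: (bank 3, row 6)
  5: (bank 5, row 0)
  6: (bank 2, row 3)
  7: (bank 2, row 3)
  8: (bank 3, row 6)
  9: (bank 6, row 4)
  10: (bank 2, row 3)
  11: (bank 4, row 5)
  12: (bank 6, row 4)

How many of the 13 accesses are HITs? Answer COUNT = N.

COUNT = 7

  [0] b5 r0: no row ⇒ E
  [1] b2 r7: no row ⇒ E
  [2] b3 r1: no row ⇒ E
  [3] b2 r3: had r7 ⇒ C
  [4] b3 r6: had r1 ⇒ C
  [5] b5 r0: had r0 ⇒ H
  [6] b2 r3: had r3 ⇒ H
  [7] b2 r3: had r3 ⇒ H
  [8] b3 r6: had r6 ⇒ H
  [9] b6 r4: no row ⇒ E
  [10] b2 r3: had r3 ⇒ H
  [11] b4 r5: had r5 ⇒ H
  [12] b6 r4: had r4 ⇒ H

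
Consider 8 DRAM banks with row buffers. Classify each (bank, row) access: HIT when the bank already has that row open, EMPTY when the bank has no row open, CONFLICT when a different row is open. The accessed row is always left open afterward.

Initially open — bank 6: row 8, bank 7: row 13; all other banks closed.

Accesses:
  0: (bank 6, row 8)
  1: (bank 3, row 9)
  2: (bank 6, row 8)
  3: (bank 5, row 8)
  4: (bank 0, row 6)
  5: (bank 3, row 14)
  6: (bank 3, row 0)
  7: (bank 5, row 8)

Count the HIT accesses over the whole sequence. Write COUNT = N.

COUNT = 3

#0 (6,8) H  (was 8)
#1 (3,9) E
#2 (6,8) H  (was 8)
#3 (5,8) E
#4 (0,6) E
#5 (3,14) C  (was 9)
#6 (3,0) C  (was 14)
#7 (5,8) H  (was 8)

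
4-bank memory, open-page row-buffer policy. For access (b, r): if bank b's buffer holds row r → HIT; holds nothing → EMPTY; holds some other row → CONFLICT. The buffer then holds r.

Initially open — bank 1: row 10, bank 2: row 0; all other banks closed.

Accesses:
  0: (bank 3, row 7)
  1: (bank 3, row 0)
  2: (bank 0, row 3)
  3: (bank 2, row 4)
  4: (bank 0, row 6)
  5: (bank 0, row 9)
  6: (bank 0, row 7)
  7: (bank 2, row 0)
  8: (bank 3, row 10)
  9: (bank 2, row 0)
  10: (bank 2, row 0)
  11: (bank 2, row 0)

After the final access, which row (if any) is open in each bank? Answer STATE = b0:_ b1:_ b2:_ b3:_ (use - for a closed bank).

STATE = b0:7 b1:10 b2:0 b3:10

#0 (3,7) E
#1 (3,0) C  (was 7)
#2 (0,3) E
#3 (2,4) C  (was 0)
#4 (0,6) C  (was 3)
#5 (0,9) C  (was 6)
#6 (0,7) C  (was 9)
#7 (2,0) C  (was 4)
#8 (3,10) C  (was 0)
#9 (2,0) H  (was 0)
#10 (2,0) H  (was 0)
#11 (2,0) H  (was 0)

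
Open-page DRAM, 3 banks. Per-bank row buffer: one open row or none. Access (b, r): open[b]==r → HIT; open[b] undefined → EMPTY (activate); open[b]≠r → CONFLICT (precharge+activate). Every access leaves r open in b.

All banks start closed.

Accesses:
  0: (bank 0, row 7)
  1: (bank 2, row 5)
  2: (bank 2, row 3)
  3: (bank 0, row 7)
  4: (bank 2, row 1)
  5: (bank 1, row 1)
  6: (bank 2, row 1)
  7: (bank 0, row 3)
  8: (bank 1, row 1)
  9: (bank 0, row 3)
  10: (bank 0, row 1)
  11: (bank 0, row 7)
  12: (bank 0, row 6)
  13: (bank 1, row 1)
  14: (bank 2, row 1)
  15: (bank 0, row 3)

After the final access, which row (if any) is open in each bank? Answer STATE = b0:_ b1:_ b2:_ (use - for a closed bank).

STATE = b0:3 b1:1 b2:1

  [0] b0 r7: no row ⇒ E
  [1] b2 r5: no row ⇒ E
  [2] b2 r3: had r5 ⇒ C
  [3] b0 r7: had r7 ⇒ H
  [4] b2 r1: had r3 ⇒ C
  [5] b1 r1: no row ⇒ E
  [6] b2 r1: had r1 ⇒ H
  [7] b0 r3: had r7 ⇒ C
  [8] b1 r1: had r1 ⇒ H
  [9] b0 r3: had r3 ⇒ H
  [10] b0 r1: had r3 ⇒ C
  [11] b0 r7: had r1 ⇒ C
  [12] b0 r6: had r7 ⇒ C
  [13] b1 r1: had r1 ⇒ H
  [14] b2 r1: had r1 ⇒ H
  [15] b0 r3: had r6 ⇒ C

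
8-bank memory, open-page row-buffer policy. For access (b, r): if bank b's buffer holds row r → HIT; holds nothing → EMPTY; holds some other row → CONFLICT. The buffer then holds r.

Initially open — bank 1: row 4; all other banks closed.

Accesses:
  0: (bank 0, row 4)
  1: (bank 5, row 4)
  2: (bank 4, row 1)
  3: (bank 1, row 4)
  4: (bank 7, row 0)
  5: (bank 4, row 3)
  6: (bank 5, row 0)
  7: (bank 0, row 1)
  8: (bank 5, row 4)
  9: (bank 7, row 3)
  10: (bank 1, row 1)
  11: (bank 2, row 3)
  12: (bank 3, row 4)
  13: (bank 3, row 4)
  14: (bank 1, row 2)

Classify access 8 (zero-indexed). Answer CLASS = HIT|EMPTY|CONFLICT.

#0 (0,4) E
#1 (5,4) E
#2 (4,1) E
#3 (1,4) H  (was 4)
#4 (7,0) E
#5 (4,3) C  (was 1)
#6 (5,0) C  (was 4)
#7 (0,1) C  (was 4)
#8 (5,4) C  (was 0)
#9 (7,3) C  (was 0)
#10 (1,1) C  (was 4)
#11 (2,3) E
#12 (3,4) E
#13 (3,4) H  (was 4)
#14 (1,2) C  (was 1)

CLASS = CONFLICT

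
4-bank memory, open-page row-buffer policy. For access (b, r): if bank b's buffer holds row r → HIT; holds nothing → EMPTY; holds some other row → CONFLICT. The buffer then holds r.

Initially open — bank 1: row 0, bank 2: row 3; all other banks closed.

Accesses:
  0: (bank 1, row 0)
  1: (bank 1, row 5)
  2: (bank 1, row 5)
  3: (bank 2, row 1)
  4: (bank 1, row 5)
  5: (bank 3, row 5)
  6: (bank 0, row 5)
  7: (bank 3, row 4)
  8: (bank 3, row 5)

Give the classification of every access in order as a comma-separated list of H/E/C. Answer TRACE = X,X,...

TRACE = H,C,H,C,H,E,E,C,C

#0 (1,0) H  (was 0)
#1 (1,5) C  (was 0)
#2 (1,5) H  (was 5)
#3 (2,1) C  (was 3)
#4 (1,5) H  (was 5)
#5 (3,5) E
#6 (0,5) E
#7 (3,4) C  (was 5)
#8 (3,5) C  (was 4)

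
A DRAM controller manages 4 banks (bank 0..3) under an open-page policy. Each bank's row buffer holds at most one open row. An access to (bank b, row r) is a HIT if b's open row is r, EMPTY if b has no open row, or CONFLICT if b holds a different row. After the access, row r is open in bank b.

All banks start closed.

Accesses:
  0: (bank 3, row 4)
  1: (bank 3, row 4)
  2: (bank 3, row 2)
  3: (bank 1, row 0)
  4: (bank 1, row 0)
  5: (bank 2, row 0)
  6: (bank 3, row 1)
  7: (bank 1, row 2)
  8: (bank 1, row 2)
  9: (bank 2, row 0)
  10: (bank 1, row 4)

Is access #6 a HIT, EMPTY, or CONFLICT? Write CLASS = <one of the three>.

CLASS = CONFLICT

step 0: bank3 None->4 [EMPTY]
step 1: bank3 4->4 [HIT]
step 2: bank3 4->2 [CONFLICT]
step 3: bank1 None->0 [EMPTY]
step 4: bank1 0->0 [HIT]
step 5: bank2 None->0 [EMPTY]
step 6: bank3 2->1 [CONFLICT]
step 7: bank1 0->2 [CONFLICT]
step 8: bank1 2->2 [HIT]
step 9: bank2 0->0 [HIT]
step 10: bank1 2->4 [CONFLICT]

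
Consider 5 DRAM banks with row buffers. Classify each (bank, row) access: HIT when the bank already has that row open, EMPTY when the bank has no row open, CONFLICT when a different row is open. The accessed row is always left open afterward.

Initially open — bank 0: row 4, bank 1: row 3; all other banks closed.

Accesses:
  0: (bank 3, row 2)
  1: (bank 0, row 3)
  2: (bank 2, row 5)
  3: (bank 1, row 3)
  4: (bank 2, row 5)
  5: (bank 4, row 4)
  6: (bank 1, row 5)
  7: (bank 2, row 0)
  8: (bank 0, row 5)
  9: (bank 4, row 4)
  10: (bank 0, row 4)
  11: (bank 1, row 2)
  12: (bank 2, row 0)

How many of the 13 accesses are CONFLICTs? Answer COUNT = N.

COUNT = 6

  [0] b3 r2: no row ⇒ E
  [1] b0 r3: had r4 ⇒ C
  [2] b2 r5: no row ⇒ E
  [3] b1 r3: had r3 ⇒ H
  [4] b2 r5: had r5 ⇒ H
  [5] b4 r4: no row ⇒ E
  [6] b1 r5: had r3 ⇒ C
  [7] b2 r0: had r5 ⇒ C
  [8] b0 r5: had r3 ⇒ C
  [9] b4 r4: had r4 ⇒ H
  [10] b0 r4: had r5 ⇒ C
  [11] b1 r2: had r5 ⇒ C
  [12] b2 r0: had r0 ⇒ H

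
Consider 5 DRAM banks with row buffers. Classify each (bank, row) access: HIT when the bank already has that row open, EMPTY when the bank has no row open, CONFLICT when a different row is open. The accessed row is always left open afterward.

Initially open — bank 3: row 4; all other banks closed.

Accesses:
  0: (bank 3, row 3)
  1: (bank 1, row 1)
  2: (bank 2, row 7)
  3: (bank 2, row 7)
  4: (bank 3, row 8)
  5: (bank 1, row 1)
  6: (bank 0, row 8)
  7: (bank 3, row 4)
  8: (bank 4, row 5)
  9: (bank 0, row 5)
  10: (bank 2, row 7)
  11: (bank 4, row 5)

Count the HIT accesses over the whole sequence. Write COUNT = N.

  [0] b3 r3: had r4 ⇒ C
  [1] b1 r1: no row ⇒ E
  [2] b2 r7: no row ⇒ E
  [3] b2 r7: had r7 ⇒ H
  [4] b3 r8: had r3 ⇒ C
  [5] b1 r1: had r1 ⇒ H
  [6] b0 r8: no row ⇒ E
  [7] b3 r4: had r8 ⇒ C
  [8] b4 r5: no row ⇒ E
  [9] b0 r5: had r8 ⇒ C
  [10] b2 r7: had r7 ⇒ H
  [11] b4 r5: had r5 ⇒ H

COUNT = 4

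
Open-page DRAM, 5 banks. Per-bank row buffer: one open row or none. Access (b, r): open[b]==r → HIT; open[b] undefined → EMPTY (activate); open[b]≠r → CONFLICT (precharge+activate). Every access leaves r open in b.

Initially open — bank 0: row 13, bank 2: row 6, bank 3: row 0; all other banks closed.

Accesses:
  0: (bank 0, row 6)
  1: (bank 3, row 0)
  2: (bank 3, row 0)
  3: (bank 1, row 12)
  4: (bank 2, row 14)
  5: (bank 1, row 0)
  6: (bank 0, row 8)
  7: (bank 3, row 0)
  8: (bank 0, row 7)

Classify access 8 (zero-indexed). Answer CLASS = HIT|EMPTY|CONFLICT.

CLASS = CONFLICT

#0 (0,6) C  (was 13)
#1 (3,0) H  (was 0)
#2 (3,0) H  (was 0)
#3 (1,12) E
#4 (2,14) C  (was 6)
#5 (1,0) C  (was 12)
#6 (0,8) C  (was 6)
#7 (3,0) H  (was 0)
#8 (0,7) C  (was 8)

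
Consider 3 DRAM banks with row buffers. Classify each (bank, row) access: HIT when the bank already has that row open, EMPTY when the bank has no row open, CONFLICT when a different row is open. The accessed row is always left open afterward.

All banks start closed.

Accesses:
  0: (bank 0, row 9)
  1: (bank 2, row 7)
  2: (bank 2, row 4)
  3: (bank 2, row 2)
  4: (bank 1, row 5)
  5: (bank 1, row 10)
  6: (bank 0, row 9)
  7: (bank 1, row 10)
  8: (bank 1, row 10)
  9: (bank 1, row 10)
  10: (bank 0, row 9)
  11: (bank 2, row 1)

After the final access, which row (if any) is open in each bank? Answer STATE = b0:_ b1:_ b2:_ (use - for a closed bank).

STATE = b0:9 b1:10 b2:1

  [0] b0 r9: no row ⇒ E
  [1] b2 r7: no row ⇒ E
  [2] b2 r4: had r7 ⇒ C
  [3] b2 r2: had r4 ⇒ C
  [4] b1 r5: no row ⇒ E
  [5] b1 r10: had r5 ⇒ C
  [6] b0 r9: had r9 ⇒ H
  [7] b1 r10: had r10 ⇒ H
  [8] b1 r10: had r10 ⇒ H
  [9] b1 r10: had r10 ⇒ H
  [10] b0 r9: had r9 ⇒ H
  [11] b2 r1: had r2 ⇒ C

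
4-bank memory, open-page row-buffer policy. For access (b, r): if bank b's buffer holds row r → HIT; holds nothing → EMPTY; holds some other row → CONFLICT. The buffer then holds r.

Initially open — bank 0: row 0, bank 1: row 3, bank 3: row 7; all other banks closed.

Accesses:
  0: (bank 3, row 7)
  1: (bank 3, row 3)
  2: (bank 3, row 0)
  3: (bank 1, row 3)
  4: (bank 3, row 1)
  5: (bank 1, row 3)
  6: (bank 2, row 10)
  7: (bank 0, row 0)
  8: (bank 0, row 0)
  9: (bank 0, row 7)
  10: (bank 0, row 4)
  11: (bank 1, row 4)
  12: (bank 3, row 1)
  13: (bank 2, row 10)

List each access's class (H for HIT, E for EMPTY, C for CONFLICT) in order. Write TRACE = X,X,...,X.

TRACE = H,C,C,H,C,H,E,H,H,C,C,C,H,H

  [0] b3 r7: had r7 ⇒ H
  [1] b3 r3: had r7 ⇒ C
  [2] b3 r0: had r3 ⇒ C
  [3] b1 r3: had r3 ⇒ H
  [4] b3 r1: had r0 ⇒ C
  [5] b1 r3: had r3 ⇒ H
  [6] b2 r10: no row ⇒ E
  [7] b0 r0: had r0 ⇒ H
  [8] b0 r0: had r0 ⇒ H
  [9] b0 r7: had r0 ⇒ C
  [10] b0 r4: had r7 ⇒ C
  [11] b1 r4: had r3 ⇒ C
  [12] b3 r1: had r1 ⇒ H
  [13] b2 r10: had r10 ⇒ H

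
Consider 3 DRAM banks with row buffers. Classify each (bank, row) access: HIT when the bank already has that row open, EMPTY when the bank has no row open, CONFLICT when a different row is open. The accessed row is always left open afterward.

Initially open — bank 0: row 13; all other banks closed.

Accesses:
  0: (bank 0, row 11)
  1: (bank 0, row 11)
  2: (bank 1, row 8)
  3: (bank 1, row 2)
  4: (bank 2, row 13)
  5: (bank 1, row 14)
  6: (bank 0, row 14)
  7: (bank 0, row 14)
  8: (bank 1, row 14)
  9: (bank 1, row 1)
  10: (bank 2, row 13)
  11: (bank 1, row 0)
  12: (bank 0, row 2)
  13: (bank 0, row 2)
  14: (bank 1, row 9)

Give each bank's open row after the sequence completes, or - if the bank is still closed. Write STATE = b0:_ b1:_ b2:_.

STATE = b0:2 b1:9 b2:13

  [0] b0 r11: had r13 ⇒ C
  [1] b0 r11: had r11 ⇒ H
  [2] b1 r8: no row ⇒ E
  [3] b1 r2: had r8 ⇒ C
  [4] b2 r13: no row ⇒ E
  [5] b1 r14: had r2 ⇒ C
  [6] b0 r14: had r11 ⇒ C
  [7] b0 r14: had r14 ⇒ H
  [8] b1 r14: had r14 ⇒ H
  [9] b1 r1: had r14 ⇒ C
  [10] b2 r13: had r13 ⇒ H
  [11] b1 r0: had r1 ⇒ C
  [12] b0 r2: had r14 ⇒ C
  [13] b0 r2: had r2 ⇒ H
  [14] b1 r9: had r0 ⇒ C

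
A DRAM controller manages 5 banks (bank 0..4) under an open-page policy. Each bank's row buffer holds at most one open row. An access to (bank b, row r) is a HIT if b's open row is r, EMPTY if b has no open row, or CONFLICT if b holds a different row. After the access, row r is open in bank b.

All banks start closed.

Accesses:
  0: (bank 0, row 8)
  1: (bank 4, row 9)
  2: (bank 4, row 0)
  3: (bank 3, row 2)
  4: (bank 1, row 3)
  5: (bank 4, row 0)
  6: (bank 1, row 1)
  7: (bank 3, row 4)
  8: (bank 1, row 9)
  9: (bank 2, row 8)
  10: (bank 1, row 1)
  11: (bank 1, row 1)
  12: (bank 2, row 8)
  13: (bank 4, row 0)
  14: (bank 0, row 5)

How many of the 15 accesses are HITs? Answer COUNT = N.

#0 (0,8) E
#1 (4,9) E
#2 (4,0) C  (was 9)
#3 (3,2) E
#4 (1,3) E
#5 (4,0) H  (was 0)
#6 (1,1) C  (was 3)
#7 (3,4) C  (was 2)
#8 (1,9) C  (was 1)
#9 (2,8) E
#10 (1,1) C  (was 9)
#11 (1,1) H  (was 1)
#12 (2,8) H  (was 8)
#13 (4,0) H  (was 0)
#14 (0,5) C  (was 8)

COUNT = 4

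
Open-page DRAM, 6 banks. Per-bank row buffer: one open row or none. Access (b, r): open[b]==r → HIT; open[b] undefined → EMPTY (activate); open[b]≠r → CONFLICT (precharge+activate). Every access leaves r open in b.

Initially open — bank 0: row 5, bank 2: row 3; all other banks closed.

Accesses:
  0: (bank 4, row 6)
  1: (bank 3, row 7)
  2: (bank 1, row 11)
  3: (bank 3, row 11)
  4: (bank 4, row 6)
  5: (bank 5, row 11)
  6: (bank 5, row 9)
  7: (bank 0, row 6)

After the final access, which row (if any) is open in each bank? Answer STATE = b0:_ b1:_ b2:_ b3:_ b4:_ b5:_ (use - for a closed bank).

STATE = b0:6 b1:11 b2:3 b3:11 b4:6 b5:9

step 0: bank4 None->6 [EMPTY]
step 1: bank3 None->7 [EMPTY]
step 2: bank1 None->11 [EMPTY]
step 3: bank3 7->11 [CONFLICT]
step 4: bank4 6->6 [HIT]
step 5: bank5 None->11 [EMPTY]
step 6: bank5 11->9 [CONFLICT]
step 7: bank0 5->6 [CONFLICT]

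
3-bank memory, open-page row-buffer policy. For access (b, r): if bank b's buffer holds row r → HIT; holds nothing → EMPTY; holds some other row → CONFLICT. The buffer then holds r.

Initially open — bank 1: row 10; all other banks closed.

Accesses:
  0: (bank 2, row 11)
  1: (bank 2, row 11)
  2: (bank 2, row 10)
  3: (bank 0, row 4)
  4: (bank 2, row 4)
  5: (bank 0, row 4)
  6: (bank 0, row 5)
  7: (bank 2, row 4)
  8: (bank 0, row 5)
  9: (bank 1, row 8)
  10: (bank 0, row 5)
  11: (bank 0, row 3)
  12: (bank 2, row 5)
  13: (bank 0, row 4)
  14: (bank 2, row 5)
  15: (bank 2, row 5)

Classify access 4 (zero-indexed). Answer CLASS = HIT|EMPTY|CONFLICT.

0: bank 2 row 11 — prev None → EMPTY
1: bank 2 row 11 — prev 11 → HIT
2: bank 2 row 10 — prev 11 → CONFLICT
3: bank 0 row 4 — prev None → EMPTY
4: bank 2 row 4 — prev 10 → CONFLICT
5: bank 0 row 4 — prev 4 → HIT
6: bank 0 row 5 — prev 4 → CONFLICT
7: bank 2 row 4 — prev 4 → HIT
8: bank 0 row 5 — prev 5 → HIT
9: bank 1 row 8 — prev 10 → CONFLICT
10: bank 0 row 5 — prev 5 → HIT
11: bank 0 row 3 — prev 5 → CONFLICT
12: bank 2 row 5 — prev 4 → CONFLICT
13: bank 0 row 4 — prev 3 → CONFLICT
14: bank 2 row 5 — prev 5 → HIT
15: bank 2 row 5 — prev 5 → HIT

CLASS = CONFLICT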